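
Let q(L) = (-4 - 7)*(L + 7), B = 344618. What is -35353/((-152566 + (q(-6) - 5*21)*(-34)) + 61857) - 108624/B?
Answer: 37277281/404064605 ≈ 0.092256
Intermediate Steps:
q(L) = -77 - 11*L (q(L) = -11*(7 + L) = -77 - 11*L)
-35353/((-152566 + (q(-6) - 5*21)*(-34)) + 61857) - 108624/B = -35353/((-152566 + ((-77 - 11*(-6)) - 5*21)*(-34)) + 61857) - 108624/344618 = -35353/((-152566 + ((-77 + 66) - 105)*(-34)) + 61857) - 108624*1/344618 = -35353/((-152566 + (-11 - 105)*(-34)) + 61857) - 54312/172309 = -35353/((-152566 - 116*(-34)) + 61857) - 54312/172309 = -35353/((-152566 + 3944) + 61857) - 54312/172309 = -35353/(-148622 + 61857) - 54312/172309 = -35353/(-86765) - 54312/172309 = -35353*(-1/86765) - 54312/172309 = 35353/86765 - 54312/172309 = 37277281/404064605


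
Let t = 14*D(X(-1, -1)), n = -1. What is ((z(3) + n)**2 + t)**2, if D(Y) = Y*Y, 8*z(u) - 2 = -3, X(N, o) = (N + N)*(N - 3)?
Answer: 3297630625/4096 ≈ 8.0509e+5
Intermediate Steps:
X(N, o) = 2*N*(-3 + N) (X(N, o) = (2*N)*(-3 + N) = 2*N*(-3 + N))
z(u) = -1/8 (z(u) = 1/4 + (1/8)*(-3) = 1/4 - 3/8 = -1/8)
D(Y) = Y**2
t = 896 (t = 14*(2*(-1)*(-3 - 1))**2 = 14*(2*(-1)*(-4))**2 = 14*8**2 = 14*64 = 896)
((z(3) + n)**2 + t)**2 = ((-1/8 - 1)**2 + 896)**2 = ((-9/8)**2 + 896)**2 = (81/64 + 896)**2 = (57425/64)**2 = 3297630625/4096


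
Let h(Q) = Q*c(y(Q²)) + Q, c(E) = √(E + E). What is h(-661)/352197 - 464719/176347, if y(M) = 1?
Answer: -163789203010/62108884359 - 661*√2/352197 ≈ -2.6398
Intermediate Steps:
c(E) = √2*√E (c(E) = √(2*E) = √2*√E)
h(Q) = Q + Q*√2 (h(Q) = Q*(√2*√1) + Q = Q*(√2*1) + Q = Q*√2 + Q = Q + Q*√2)
h(-661)/352197 - 464719/176347 = -661*(1 + √2)/352197 - 464719/176347 = (-661 - 661*√2)*(1/352197) - 464719*1/176347 = (-661/352197 - 661*√2/352197) - 464719/176347 = -163789203010/62108884359 - 661*√2/352197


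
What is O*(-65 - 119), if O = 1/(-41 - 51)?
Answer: 2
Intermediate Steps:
O = -1/92 (O = 1/(-92) = -1/92 ≈ -0.010870)
O*(-65 - 119) = -(-65 - 119)/92 = -1/92*(-184) = 2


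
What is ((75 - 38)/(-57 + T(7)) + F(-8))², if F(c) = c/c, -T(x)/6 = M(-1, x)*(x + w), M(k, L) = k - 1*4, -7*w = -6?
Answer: 2280100/1565001 ≈ 1.4569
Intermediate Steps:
w = 6/7 (w = -⅐*(-6) = 6/7 ≈ 0.85714)
M(k, L) = -4 + k (M(k, L) = k - 4 = -4 + k)
T(x) = 180/7 + 30*x (T(x) = -6*(-4 - 1)*(x + 6/7) = -(-30)*(6/7 + x) = -6*(-30/7 - 5*x) = 180/7 + 30*x)
F(c) = 1
((75 - 38)/(-57 + T(7)) + F(-8))² = ((75 - 38)/(-57 + (180/7 + 30*7)) + 1)² = (37/(-57 + (180/7 + 210)) + 1)² = (37/(-57 + 1650/7) + 1)² = (37/(1251/7) + 1)² = (37*(7/1251) + 1)² = (259/1251 + 1)² = (1510/1251)² = 2280100/1565001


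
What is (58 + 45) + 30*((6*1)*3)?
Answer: 643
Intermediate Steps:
(58 + 45) + 30*((6*1)*3) = 103 + 30*(6*3) = 103 + 30*18 = 103 + 540 = 643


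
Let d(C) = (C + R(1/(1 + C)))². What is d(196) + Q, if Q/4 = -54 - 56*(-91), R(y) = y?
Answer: 2273663681/38809 ≈ 58586.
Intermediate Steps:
d(C) = (C + 1/(1 + C))²
Q = 20168 (Q = 4*(-54 - 56*(-91)) = 4*(-54 + 5096) = 4*5042 = 20168)
d(196) + Q = (196 + 1/(1 + 196))² + 20168 = (196 + 1/197)² + 20168 = (38613/197)² + 20168 = 1490963769/38809 + 20168 = 2273663681/38809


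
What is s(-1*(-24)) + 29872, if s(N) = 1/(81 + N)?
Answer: 3136561/105 ≈ 29872.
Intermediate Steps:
s(-1*(-24)) + 29872 = 1/(81 - 1*(-24)) + 29872 = 1/(81 + 24) + 29872 = 1/105 + 29872 = 3136561/105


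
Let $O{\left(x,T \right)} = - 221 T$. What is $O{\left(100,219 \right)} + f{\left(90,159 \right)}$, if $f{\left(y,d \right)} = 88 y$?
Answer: $-40479$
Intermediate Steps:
$O{\left(100,219 \right)} + f{\left(90,159 \right)} = \left(-221\right) 219 + 88 \cdot 90 = -48399 + 7920 = -40479$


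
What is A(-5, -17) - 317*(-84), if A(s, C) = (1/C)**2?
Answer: 7695493/289 ≈ 26628.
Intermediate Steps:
A(s, C) = C**(-2)
A(-5, -17) - 317*(-84) = (-17)**(-2) - 317*(-84) = 1/289 + 26628 = 7695493/289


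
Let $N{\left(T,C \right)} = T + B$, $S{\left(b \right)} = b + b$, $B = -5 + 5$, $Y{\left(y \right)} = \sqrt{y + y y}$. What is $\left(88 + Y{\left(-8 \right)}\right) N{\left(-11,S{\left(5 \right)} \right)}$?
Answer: $-968 - 22 \sqrt{14} \approx -1050.3$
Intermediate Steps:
$Y{\left(y \right)} = \sqrt{y + y^{2}}$
$B = 0$
$S{\left(b \right)} = 2 b$
$N{\left(T,C \right)} = T$ ($N{\left(T,C \right)} = T + 0 = T$)
$\left(88 + Y{\left(-8 \right)}\right) N{\left(-11,S{\left(5 \right)} \right)} = \left(88 + \sqrt{- 8 \left(1 - 8\right)}\right) \left(-11\right) = \left(88 + \sqrt{\left(-8\right) \left(-7\right)}\right) \left(-11\right) = \left(88 + \sqrt{56}\right) \left(-11\right) = \left(88 + 2 \sqrt{14}\right) \left(-11\right) = -968 - 22 \sqrt{14}$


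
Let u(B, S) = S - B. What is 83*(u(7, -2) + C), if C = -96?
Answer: -8715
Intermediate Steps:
83*(u(7, -2) + C) = 83*((-2 - 1*7) - 96) = 83*((-2 - 7) - 96) = 83*(-9 - 96) = 83*(-105) = -8715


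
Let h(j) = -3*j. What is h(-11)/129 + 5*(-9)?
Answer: -1924/43 ≈ -44.744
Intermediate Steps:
h(-11)/129 + 5*(-9) = (-3*(-11))/129 + 5*(-9) = (1/129)*33 - 45 = 11/43 - 45 = -1924/43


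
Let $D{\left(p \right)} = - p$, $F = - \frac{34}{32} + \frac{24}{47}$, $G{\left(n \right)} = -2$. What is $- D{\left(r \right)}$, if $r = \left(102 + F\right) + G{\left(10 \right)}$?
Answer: $\frac{74785}{752} \approx 99.448$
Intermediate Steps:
$F = - \frac{415}{752}$ ($F = \left(-34\right) \frac{1}{32} + 24 \cdot \frac{1}{47} = - \frac{17}{16} + \frac{24}{47} = - \frac{415}{752} \approx -0.55186$)
$r = \frac{74785}{752}$ ($r = \left(102 - \frac{415}{752}\right) - 2 = \frac{76289}{752} - 2 = \frac{74785}{752} \approx 99.448$)
$- D{\left(r \right)} = - \frac{\left(-1\right) 74785}{752} = \left(-1\right) \left(- \frac{74785}{752}\right) = \frac{74785}{752}$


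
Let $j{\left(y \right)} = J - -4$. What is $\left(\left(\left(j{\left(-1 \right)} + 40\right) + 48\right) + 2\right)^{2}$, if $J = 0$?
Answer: $8836$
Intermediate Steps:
$j{\left(y \right)} = 4$ ($j{\left(y \right)} = 0 - -4 = 0 + 4 = 4$)
$\left(\left(\left(j{\left(-1 \right)} + 40\right) + 48\right) + 2\right)^{2} = \left(\left(\left(4 + 40\right) + 48\right) + 2\right)^{2} = \left(\left(44 + 48\right) + 2\right)^{2} = \left(92 + 2\right)^{2} = 94^{2} = 8836$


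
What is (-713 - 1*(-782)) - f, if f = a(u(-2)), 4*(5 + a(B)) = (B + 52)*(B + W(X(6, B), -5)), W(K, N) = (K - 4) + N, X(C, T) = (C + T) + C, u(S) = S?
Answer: 173/2 ≈ 86.500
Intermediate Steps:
X(C, T) = T + 2*C
W(K, N) = -4 + K + N (W(K, N) = (-4 + K) + N = -4 + K + N)
a(B) = -5 + (3 + 2*B)*(52 + B)/4 (a(B) = -5 + ((B + 52)*(B + (-4 + (B + 2*6) - 5)))/4 = -5 + ((52 + B)*(B + (-4 + (B + 12) - 5)))/4 = -5 + ((52 + B)*(B + (-4 + (12 + B) - 5)))/4 = -5 + ((52 + B)*(B + (3 + B)))/4 = -5 + ((52 + B)*(3 + 2*B))/4 = -5 + ((3 + 2*B)*(52 + B))/4 = -5 + (3 + 2*B)*(52 + B)/4)
f = -35/2 (f = 34 + (½)*(-2)² + (107/4)*(-2) = 34 + (½)*4 - 107/2 = 34 + 2 - 107/2 = -35/2 ≈ -17.500)
(-713 - 1*(-782)) - f = (-713 - 1*(-782)) - 1*(-35/2) = (-713 + 782) + 35/2 = 69 + 35/2 = 173/2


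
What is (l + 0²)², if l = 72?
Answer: 5184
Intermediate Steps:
(l + 0²)² = (72 + 0²)² = (72 + 0)² = 72² = 5184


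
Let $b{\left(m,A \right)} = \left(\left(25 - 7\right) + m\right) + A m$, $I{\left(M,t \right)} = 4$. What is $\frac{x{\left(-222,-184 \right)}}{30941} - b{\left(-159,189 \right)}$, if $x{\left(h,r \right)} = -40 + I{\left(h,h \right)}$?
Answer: $\frac{934170636}{30941} \approx 30192.0$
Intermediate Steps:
$x{\left(h,r \right)} = -36$ ($x{\left(h,r \right)} = -40 + 4 = -36$)
$b{\left(m,A \right)} = 18 + m + A m$ ($b{\left(m,A \right)} = \left(18 + m\right) + A m = 18 + m + A m$)
$\frac{x{\left(-222,-184 \right)}}{30941} - b{\left(-159,189 \right)} = - \frac{36}{30941} - \left(18 - 159 + 189 \left(-159\right)\right) = \left(-36\right) \frac{1}{30941} - \left(18 - 159 - 30051\right) = - \frac{36}{30941} - -30192 = - \frac{36}{30941} + 30192 = \frac{934170636}{30941}$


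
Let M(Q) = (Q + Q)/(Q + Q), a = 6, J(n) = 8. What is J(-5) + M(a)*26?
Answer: 34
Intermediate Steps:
M(Q) = 1 (M(Q) = (2*Q)/((2*Q)) = (2*Q)*(1/(2*Q)) = 1)
J(-5) + M(a)*26 = 8 + 1*26 = 8 + 26 = 34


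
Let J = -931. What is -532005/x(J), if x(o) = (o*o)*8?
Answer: -532005/6934088 ≈ -0.076723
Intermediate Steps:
x(o) = 8*o**2 (x(o) = o**2*8 = 8*o**2)
-532005/x(J) = -532005/(8*(-931)**2) = -532005/(8*866761) = -532005/6934088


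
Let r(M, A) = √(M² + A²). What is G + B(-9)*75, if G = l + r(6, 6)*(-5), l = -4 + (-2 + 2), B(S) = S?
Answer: -679 - 30*√2 ≈ -721.43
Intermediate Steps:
l = -4 (l = -4 + 0 = -4)
r(M, A) = √(A² + M²)
G = -4 - 30*√2 (G = -4 + √(6² + 6²)*(-5) = -4 + √(36 + 36)*(-5) = -4 + √72*(-5) = -4 + (6*√2)*(-5) = -4 - 30*√2 ≈ -46.426)
G + B(-9)*75 = (-4 - 30*√2) - 9*75 = (-4 - 30*√2) - 675 = -679 - 30*√2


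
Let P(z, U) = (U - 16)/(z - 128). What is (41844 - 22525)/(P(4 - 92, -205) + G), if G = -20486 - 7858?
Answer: -4172904/6122083 ≈ -0.68161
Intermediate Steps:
P(z, U) = (-16 + U)/(-128 + z)
G = -28344
(41844 - 22525)/(P(4 - 92, -205) + G) = (41844 - 22525)/((-16 - 205)/(-128 + (4 - 92)) - 28344) = 19319/(-221/(-128 - 88) - 28344) = 19319/(-221/(-216) - 28344) = 19319/(-1/216*(-221) - 28344) = 19319/(221/216 - 28344) = 19319/(-6122083/216) = 19319*(-216/6122083) = -4172904/6122083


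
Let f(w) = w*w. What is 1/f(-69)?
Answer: 1/4761 ≈ 0.00021004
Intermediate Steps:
f(w) = w**2
1/f(-69) = 1/((-69)**2) = 1/4761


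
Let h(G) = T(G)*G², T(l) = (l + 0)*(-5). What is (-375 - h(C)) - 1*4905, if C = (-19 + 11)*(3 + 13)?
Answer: -10491040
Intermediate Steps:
T(l) = -5*l (T(l) = l*(-5) = -5*l)
C = -128 (C = -8*16 = -128)
h(G) = -5*G³ (h(G) = (-5*G)*G² = -5*G³)
(-375 - h(C)) - 1*4905 = (-375 - (-5)*(-128)³) - 1*4905 = (-375 - (-5)*(-2097152)) - 4905 = (-375 - 1*10485760) - 4905 = (-375 - 10485760) - 4905 = -10486135 - 4905 = -10491040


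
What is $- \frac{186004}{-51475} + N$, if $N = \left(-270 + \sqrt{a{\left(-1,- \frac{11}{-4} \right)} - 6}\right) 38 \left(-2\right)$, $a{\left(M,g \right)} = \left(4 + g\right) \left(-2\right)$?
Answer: $\frac{1056453004}{51475} - 38 i \sqrt{78} \approx 20524.0 - 335.61 i$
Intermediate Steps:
$a{\left(M,g \right)} = -8 - 2 g$
$N = 20520 - 38 i \sqrt{78}$ ($N = \left(-270 + \sqrt{\left(-8 - 2 \left(- \frac{11}{-4}\right)\right) - 6}\right) 38 \left(-2\right) = \left(-270 + \sqrt{\left(-8 - 2 \left(\left(-11\right) \left(- \frac{1}{4}\right)\right)\right) - 6}\right) \left(-76\right) = \left(-270 + \sqrt{\left(-8 - \frac{11}{2}\right) - 6}\right) \left(-76\right) = \left(-270 + \sqrt{- \frac{27}{2} - 6}\right) \left(-76\right) = \left(-270 + \sqrt{- \frac{39}{2}}\right) \left(-76\right) = \left(-270 + \frac{i \sqrt{78}}{2}\right) \left(-76\right) = 20520 - 38 i \sqrt{78} \approx 20520.0 - 335.61 i$)
$- \frac{186004}{-51475} + N = - \frac{186004}{-51475} + \left(20520 - 38 i \sqrt{78}\right) = \left(-186004\right) \left(- \frac{1}{51475}\right) + \left(20520 - 38 i \sqrt{78}\right) = \frac{186004}{51475} + \left(20520 - 38 i \sqrt{78}\right) = \frac{1056453004}{51475} - 38 i \sqrt{78}$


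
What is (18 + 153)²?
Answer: 29241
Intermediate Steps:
(18 + 153)² = 171² = 29241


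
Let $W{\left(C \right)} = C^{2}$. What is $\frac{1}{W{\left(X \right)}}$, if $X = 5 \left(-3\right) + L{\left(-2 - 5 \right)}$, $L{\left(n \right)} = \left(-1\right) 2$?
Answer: $\frac{1}{289} \approx 0.0034602$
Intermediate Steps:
$L{\left(n \right)} = -2$
$X = -17$ ($X = 5 \left(-3\right) - 2 = -15 - 2 = -17$)
$\frac{1}{W{\left(X \right)}} = \frac{1}{\left(-17\right)^{2}} = \frac{1}{289}$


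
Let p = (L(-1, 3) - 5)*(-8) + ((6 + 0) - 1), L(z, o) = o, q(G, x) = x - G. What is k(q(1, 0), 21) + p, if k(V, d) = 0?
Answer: 21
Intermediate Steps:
p = 21 (p = (3 - 5)*(-8) + ((6 + 0) - 1) = -2*(-8) + (6 - 1) = 16 + 5 = 21)
k(q(1, 0), 21) + p = 0 + 21 = 21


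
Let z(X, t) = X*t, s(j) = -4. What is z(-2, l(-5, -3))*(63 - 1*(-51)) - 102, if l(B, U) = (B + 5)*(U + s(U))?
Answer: -102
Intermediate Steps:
l(B, U) = (-4 + U)*(5 + B) (l(B, U) = (B + 5)*(U - 4) = (5 + B)*(-4 + U) = (-4 + U)*(5 + B))
z(-2, l(-5, -3))*(63 - 1*(-51)) - 102 = (-2*(-20 - 4*(-5) + 5*(-3) - 5*(-3)))*(63 - 1*(-51)) - 102 = (-2*(-20 + 20 - 15 + 15))*(63 + 51) - 102 = -2*0*114 - 102 = 0*114 - 102 = 0 - 102 = -102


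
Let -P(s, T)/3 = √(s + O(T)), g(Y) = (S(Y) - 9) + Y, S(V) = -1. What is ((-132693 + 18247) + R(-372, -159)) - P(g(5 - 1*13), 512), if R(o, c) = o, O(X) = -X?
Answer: -114818 + 3*I*√530 ≈ -1.1482e+5 + 69.065*I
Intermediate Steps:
g(Y) = -10 + Y (g(Y) = (-1 - 9) + Y = -10 + Y)
P(s, T) = -3*√(s - T)
((-132693 + 18247) + R(-372, -159)) - P(g(5 - 1*13), 512) = ((-132693 + 18247) - 372) - (-3)*√((-10 + (5 - 1*13)) - 1*512) = (-114446 - 372) - (-3)*√((-10 + (5 - 13)) - 512) = -114818 - (-3)*√((-10 - 8) - 512) = -114818 - (-3)*√(-18 - 512) = -114818 - (-3)*√(-530) = -114818 - (-3)*I*√530 = -114818 + 3*I*√530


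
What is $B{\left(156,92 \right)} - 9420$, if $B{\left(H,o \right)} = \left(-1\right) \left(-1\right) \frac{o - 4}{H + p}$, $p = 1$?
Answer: $- \frac{1478852}{157} \approx -9419.4$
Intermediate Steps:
$B{\left(H,o \right)} = \frac{-4 + o}{1 + H}$ ($B{\left(H,o \right)} = \left(-1\right) \left(-1\right) \frac{o - 4}{H + 1} = 1 \frac{-4 + o}{1 + H} = \frac{-4 + o}{1 + H}$)
$B{\left(156,92 \right)} - 9420 = \frac{-4 + 92}{1 + 156} - 9420 = \frac{1}{157} \cdot 88 - 9420 = \frac{88}{157} - 9420 = - \frac{1478852}{157}$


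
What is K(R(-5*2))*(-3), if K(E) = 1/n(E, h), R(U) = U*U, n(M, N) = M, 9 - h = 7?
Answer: -3/100 ≈ -0.030000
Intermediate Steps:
h = 2 (h = 9 - 1*7 = 9 - 7 = 2)
R(U) = U**2
K(E) = 1/E
K(R(-5*2))*(-3) = -3/(-5*2)**2 = -3/(-10)**2 = -3/100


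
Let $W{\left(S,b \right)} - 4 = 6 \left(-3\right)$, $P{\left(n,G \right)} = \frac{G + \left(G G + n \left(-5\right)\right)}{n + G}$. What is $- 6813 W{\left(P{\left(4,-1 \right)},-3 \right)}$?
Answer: $95382$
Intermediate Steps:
$P{\left(n,G \right)} = \frac{G + G^{2} - 5 n}{G + n}$ ($P{\left(n,G \right)} = \frac{G + \left(G^{2} - 5 n\right)}{G + n} = \frac{G + G^{2} - 5 n}{G + n}$)
$W{\left(S,b \right)} = -14$ ($W{\left(S,b \right)} = 4 + 6 \left(-3\right) = 4 - 18 = -14$)
$- 6813 W{\left(P{\left(4,-1 \right)},-3 \right)} = \left(-6813\right) \left(-14\right) = 95382$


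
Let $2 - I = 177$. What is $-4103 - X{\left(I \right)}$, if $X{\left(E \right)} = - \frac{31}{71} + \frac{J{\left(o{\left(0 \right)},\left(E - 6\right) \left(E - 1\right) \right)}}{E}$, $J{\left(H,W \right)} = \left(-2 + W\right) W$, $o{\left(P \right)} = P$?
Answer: $\frac{71995638354}{12425} \approx 5.7944 \cdot 10^{6}$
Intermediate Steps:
$I = -175$ ($I = 2 - 177 = -175$)
$J{\left(H,W \right)} = W \left(-2 + W\right)$
$X{\left(E \right)} = - \frac{31}{71} + \frac{\left(-1 + E\right) \left(-6 + E\right) \left(-2 + \left(-1 + E\right) \left(-6 + E\right)\right)}{E}$ ($X{\left(E \right)} = - \frac{31}{71} + \frac{\left(E - 6\right) \left(E - 1\right) \left(-2 + \left(E - 6\right) \left(E - 1\right)\right)}{E} = \left(-31\right) \frac{1}{71} + \frac{\left(-6 + E\right) \left(-1 + E\right) \left(-2 + \left(-6 + E\right) \left(-1 + E\right)\right)}{E} = - \frac{31}{71} + \frac{\left(-1 + E\right) \left(-6 + E\right) \left(-2 + \left(-1 + E\right) \left(-6 + E\right)\right)}{E}$)
$-4103 - X{\left(I \right)} = -4103 - \left(- \frac{5001}{71} + \left(-175\right)^{3} - 14 \left(-175\right)^{2} + \frac{24}{-175} + 59 \left(-175\right)\right) = -4103 - \left(- \frac{5001}{71} - 5359375 - 428750 + 24 \left(- \frac{1}{175}\right) - 10325\right) = -4103 - \left(- \frac{5001}{71} - 5359375 - 428750 - \frac{24}{175} - 10325\right) = -4103 - - \frac{72046618129}{12425} = -4103 + \frac{72046618129}{12425} = \frac{71995638354}{12425}$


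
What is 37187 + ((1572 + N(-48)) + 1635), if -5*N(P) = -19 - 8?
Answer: 201997/5 ≈ 40399.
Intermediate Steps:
N(P) = 27/5 (N(P) = -(-19 - 8)/5 = -1/5*(-27) = 27/5)
37187 + ((1572 + N(-48)) + 1635) = 37187 + ((1572 + 27/5) + 1635) = 37187 + (7887/5 + 1635) = 37187 + 16062/5 = 201997/5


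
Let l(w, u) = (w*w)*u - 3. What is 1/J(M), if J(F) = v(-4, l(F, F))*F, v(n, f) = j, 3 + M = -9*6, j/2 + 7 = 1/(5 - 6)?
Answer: 1/912 ≈ 0.0010965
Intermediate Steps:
j = -16 (j = -14 + 2/(5 - 6) = -14 + 2/(-1) = -14 + 2*(-1) = -14 - 2 = -16)
l(w, u) = -3 + u*w² (l(w, u) = w²*u - 3 = u*w² - 3 = -3 + u*w²)
M = -57 (M = -3 - 9*6 = -3 - 54 = -57)
v(n, f) = -16
J(F) = -16*F
1/J(M) = 1/(-16*(-57)) = 1/912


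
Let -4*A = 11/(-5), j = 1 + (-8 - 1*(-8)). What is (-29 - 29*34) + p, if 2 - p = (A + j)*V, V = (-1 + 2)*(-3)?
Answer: -20167/20 ≈ -1008.3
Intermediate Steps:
V = -3 (V = 1*(-3) = -3)
j = 1 (j = 1 + (-8 + 8) = 1 + 0 = 1)
A = 11/20 (A = -11/(4*(-5)) = -11*(-1)/(4*5) = -1/4*(-11/5) = 11/20 ≈ 0.55000)
p = 133/20 (p = 2 - (11/20 + 1)*(-3) = 2 - 31*(-3)/20 = 2 - 1*(-93/20) = 2 + 93/20 = 133/20 ≈ 6.6500)
(-29 - 29*34) + p = (-29 - 29*34) + 133/20 = (-29 - 986) + 133/20 = -1015 + 133/20 = -20167/20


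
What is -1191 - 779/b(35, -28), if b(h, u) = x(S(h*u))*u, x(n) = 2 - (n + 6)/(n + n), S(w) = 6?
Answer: -32569/28 ≈ -1163.2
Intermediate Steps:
x(n) = 2 - (6 + n)/(2*n)
b(h, u) = u (b(h, u) = (3/2 - 3/6)*u = (3/2 - 3*⅙)*u = (3/2 - ½)*u = 1*u = u)
-1191 - 779/b(35, -28) = -1191 - 779/(-28) = -1191 - 779*(-1)/28 = -1191 - 1*(-779/28) = -1191 + 779/28 = -32569/28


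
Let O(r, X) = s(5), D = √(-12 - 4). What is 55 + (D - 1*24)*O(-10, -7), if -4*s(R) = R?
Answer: 85 - 5*I ≈ 85.0 - 5.0*I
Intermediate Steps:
s(R) = -R/4
D = 4*I (D = √(-16) = 4*I ≈ 4.0*I)
O(r, X) = -5/4 (O(r, X) = -¼*5 = -5/4)
55 + (D - 1*24)*O(-10, -7) = 55 + (4*I - 1*24)*(-5/4) = 55 + (4*I - 24)*(-5/4) = 55 + (-24 + 4*I)*(-5/4) = 55 + (30 - 5*I) = 85 - 5*I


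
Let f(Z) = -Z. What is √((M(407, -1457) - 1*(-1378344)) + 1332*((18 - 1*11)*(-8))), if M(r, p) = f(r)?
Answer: √1303345 ≈ 1141.6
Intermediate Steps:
M(r, p) = -r
√((M(407, -1457) - 1*(-1378344)) + 1332*((18 - 1*11)*(-8))) = √((-1*407 - 1*(-1378344)) + 1332*((18 - 1*11)*(-8))) = √((-407 + 1378344) + 1332*((18 - 11)*(-8))) = √(1377937 + 1332*(7*(-8))) = √(1377937 + 1332*(-56)) = √(1377937 - 74592) = √1303345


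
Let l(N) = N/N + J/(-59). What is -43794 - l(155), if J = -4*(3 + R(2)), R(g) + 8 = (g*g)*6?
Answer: -2583981/59 ≈ -43796.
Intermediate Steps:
R(g) = -8 + 6*g² (R(g) = -8 + (g*g)*6 = -8 + g²*6 = -8 + 6*g²)
J = -76 (J = -4*(3 + (-8 + 6*2²)) = -4*(3 + (-8 + 6*4)) = -4*(3 + (-8 + 24)) = -4*(3 + 16) = -4*19 = -76)
l(N) = 135/59 (l(N) = N/N - 76/(-59) = 1 - 76*(-1/59) = 1 + 76/59 = 135/59)
-43794 - l(155) = -43794 - 1*135/59 = -43794 - 135/59 = -2583981/59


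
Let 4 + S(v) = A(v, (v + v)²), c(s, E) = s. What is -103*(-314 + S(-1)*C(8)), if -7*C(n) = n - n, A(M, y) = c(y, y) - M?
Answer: 32342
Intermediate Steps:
A(M, y) = y - M
S(v) = -4 - v + 4*v² (S(v) = -4 + ((v + v)² - v) = -4 + ((2*v)² - v) = -4 + (4*v² - v) = -4 + (-v + 4*v²) = -4 - v + 4*v²)
C(n) = 0 (C(n) = -(n - n)/7 = -⅐*0 = 0)
-103*(-314 + S(-1)*C(8)) = -103*(-314 + (-4 - 1*(-1) + 4*(-1)²)*0) = -103*(-314 + (-4 + 1 + 4*1)*0) = -103*(-314 + (-4 + 1 + 4)*0) = -103*(-314 + 1*0) = -103*(-314 + 0) = -103*(-314) = 32342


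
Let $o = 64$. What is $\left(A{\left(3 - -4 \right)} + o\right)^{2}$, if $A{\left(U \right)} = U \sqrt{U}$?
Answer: $4439 + 896 \sqrt{7} \approx 6809.6$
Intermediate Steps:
$A{\left(U \right)} = U^{\frac{3}{2}}$
$\left(A{\left(3 - -4 \right)} + o\right)^{2} = \left(\left(3 - -4\right)^{\frac{3}{2}} + 64\right)^{2} = \left(\left(3 + 4\right)^{\frac{3}{2}} + 64\right)^{2} = \left(7^{\frac{3}{2}} + 64\right)^{2} = \left(7 \sqrt{7} + 64\right)^{2} = \left(64 + 7 \sqrt{7}\right)^{2}$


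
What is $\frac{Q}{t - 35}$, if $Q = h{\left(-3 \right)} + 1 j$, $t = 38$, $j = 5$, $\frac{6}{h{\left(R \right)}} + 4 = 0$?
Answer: $\frac{7}{6} \approx 1.1667$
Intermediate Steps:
$h{\left(R \right)} = - \frac{3}{2}$ ($h{\left(R \right)} = \frac{6}{-4 + 0} = \frac{6}{-4} = 6 \left(- \frac{1}{4}\right) = - \frac{3}{2}$)
$Q = \frac{7}{2}$ ($Q = - \frac{3}{2} + 1 \cdot 5 = - \frac{3}{2} + 5 = \frac{7}{2} \approx 3.5$)
$\frac{Q}{t - 35} = \frac{7}{2 \left(38 - 35\right)} = \frac{7}{2 \cdot 3} = \frac{7}{2} \cdot \frac{1}{3} = \frac{7}{6}$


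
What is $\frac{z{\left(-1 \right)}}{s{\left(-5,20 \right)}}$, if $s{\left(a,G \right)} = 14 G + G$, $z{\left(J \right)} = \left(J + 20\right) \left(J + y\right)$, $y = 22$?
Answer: $\frac{133}{100} \approx 1.33$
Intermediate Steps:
$z{\left(J \right)} = \left(20 + J\right) \left(22 + J\right)$ ($z{\left(J \right)} = \left(J + 20\right) \left(J + 22\right) = \left(20 + J\right) \left(22 + J\right)$)
$s{\left(a,G \right)} = 15 G$
$\frac{z{\left(-1 \right)}}{s{\left(-5,20 \right)}} = \frac{440 + \left(-1\right)^{2} + 42 \left(-1\right)}{15 \cdot 20} = \frac{440 + 1 - 42}{300} = 399 \cdot \frac{1}{300} = \frac{133}{100}$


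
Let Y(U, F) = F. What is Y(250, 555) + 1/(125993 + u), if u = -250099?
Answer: 68878829/124106 ≈ 555.00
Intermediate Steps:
Y(250, 555) + 1/(125993 + u) = 555 + 1/(125993 - 250099) = 555 + 1/(-124106) = 555 - 1/124106 = 68878829/124106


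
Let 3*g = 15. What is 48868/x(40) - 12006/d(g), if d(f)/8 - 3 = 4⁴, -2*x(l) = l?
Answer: -12686827/5180 ≈ -2449.2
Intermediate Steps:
g = 5 (g = (⅓)*15 = 5)
x(l) = -l/2
d(f) = 2072 (d(f) = 24 + 8*4⁴ = 24 + 8*256 = 24 + 2048 = 2072)
48868/x(40) - 12006/d(g) = 48868/((-½*40)) - 12006/2072 = 48868/(-20) - 12006*1/2072 = 48868*(-1/20) - 6003/1036 = -12217/5 - 6003/1036 = -12686827/5180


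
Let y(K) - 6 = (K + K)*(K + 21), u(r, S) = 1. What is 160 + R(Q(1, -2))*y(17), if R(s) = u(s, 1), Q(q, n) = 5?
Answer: 1458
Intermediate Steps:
R(s) = 1
y(K) = 6 + 2*K*(21 + K) (y(K) = 6 + (K + K)*(K + 21) = 6 + (2*K)*(21 + K) = 6 + 2*K*(21 + K))
160 + R(Q(1, -2))*y(17) = 160 + 1*(6 + 2*17² + 42*17) = 160 + 1*(6 + 2*289 + 714) = 160 + 1*(6 + 578 + 714) = 160 + 1*1298 = 160 + 1298 = 1458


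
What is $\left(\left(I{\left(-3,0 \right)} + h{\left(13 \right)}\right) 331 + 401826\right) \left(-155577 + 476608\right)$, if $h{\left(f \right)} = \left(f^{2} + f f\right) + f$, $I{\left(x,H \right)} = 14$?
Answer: $167783962871$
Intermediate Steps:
$h{\left(f \right)} = f + 2 f^{2}$ ($h{\left(f \right)} = \left(f^{2} + f^{2}\right) + f = 2 f^{2} + f = f + 2 f^{2}$)
$\left(\left(I{\left(-3,0 \right)} + h{\left(13 \right)}\right) 331 + 401826\right) \left(-155577 + 476608\right) = \left(\left(14 + 13 \left(1 + 2 \cdot 13\right)\right) 331 + 401826\right) \left(-155577 + 476608\right) = \left(\left(14 + 13 \left(1 + 26\right)\right) 331 + 401826\right) 321031 = \left(\left(14 + 13 \cdot 27\right) 331 + 401826\right) 321031 = \left(\left(14 + 351\right) 331 + 401826\right) 321031 = \left(365 \cdot 331 + 401826\right) 321031 = \left(120815 + 401826\right) 321031 = 522641 \cdot 321031 = 167783962871$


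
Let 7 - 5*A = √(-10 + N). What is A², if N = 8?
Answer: (7 - I*√2)²/25 ≈ 1.88 - 0.79196*I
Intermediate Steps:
A = 7/5 - I*√2/5 (A = 7/5 - √(-10 + 8)/5 = 7/5 - I*√2/5 ≈ 1.4 - 0.28284*I)
A² = (7/5 - I*√2/5)²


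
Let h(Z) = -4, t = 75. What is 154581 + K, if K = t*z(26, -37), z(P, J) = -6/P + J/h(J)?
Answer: 8073387/52 ≈ 1.5526e+5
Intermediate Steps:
z(P, J) = -6/P - J/4 (z(P, J) = -6/P + J/(-4) = -6/P + J*(-¼) = -6/P - J/4)
K = 35175/52 (K = 75*(-6/26 - ¼*(-37)) = 75*(-6*1/26 + 37/4) = 75*(-3/13 + 37/4) = 75*(469/52) = 35175/52 ≈ 676.44)
154581 + K = 154581 + 35175/52 = 8073387/52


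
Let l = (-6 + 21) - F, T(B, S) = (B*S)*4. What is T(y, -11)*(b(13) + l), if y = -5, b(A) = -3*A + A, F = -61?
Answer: 11000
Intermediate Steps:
b(A) = -2*A
T(B, S) = 4*B*S
l = 76 (l = (-6 + 21) - 1*(-61) = 15 + 61 = 76)
T(y, -11)*(b(13) + l) = (4*(-5)*(-11))*(-2*13 + 76) = 220*(-26 + 76) = 220*50 = 11000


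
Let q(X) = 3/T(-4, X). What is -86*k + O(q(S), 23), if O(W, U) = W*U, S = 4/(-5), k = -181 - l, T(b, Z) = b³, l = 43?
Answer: 1232827/64 ≈ 19263.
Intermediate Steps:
k = -224 (k = -181 - 1*43 = -181 - 43 = -224)
S = -⅘ (S = 4*(-⅕) = -⅘ ≈ -0.80000)
q(X) = -3/64 (q(X) = 3/((-4)³) = 3/(-64) = 3*(-1/64) = -3/64)
O(W, U) = U*W
-86*k + O(q(S), 23) = -86*(-224) + 23*(-3/64) = 19264 - 69/64 = 1232827/64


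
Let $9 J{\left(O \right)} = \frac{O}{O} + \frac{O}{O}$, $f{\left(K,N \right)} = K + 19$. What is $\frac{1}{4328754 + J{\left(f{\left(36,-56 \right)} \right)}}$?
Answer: $\frac{9}{38958788} \approx 2.3101 \cdot 10^{-7}$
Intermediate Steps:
$f{\left(K,N \right)} = 19 + K$
$J{\left(O \right)} = \frac{2}{9}$ ($J{\left(O \right)} = \frac{\frac{O}{O} + \frac{O}{O}}{9} = \frac{1 + 1}{9} = \frac{1}{9} \cdot 2 = \frac{2}{9}$)
$\frac{1}{4328754 + J{\left(f{\left(36,-56 \right)} \right)}} = \frac{1}{4328754 + \frac{2}{9}} = \frac{1}{\frac{38958788}{9}} = \frac{9}{38958788}$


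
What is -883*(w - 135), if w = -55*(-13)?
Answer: -512140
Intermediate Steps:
w = 715
-883*(w - 135) = -883*(715 - 135) = -883*580 = -512140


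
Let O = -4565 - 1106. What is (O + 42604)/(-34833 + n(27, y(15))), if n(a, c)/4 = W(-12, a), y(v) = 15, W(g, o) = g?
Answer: -12311/11627 ≈ -1.0588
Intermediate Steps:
n(a, c) = -48 (n(a, c) = 4*(-12) = -48)
O = -5671
(O + 42604)/(-34833 + n(27, y(15))) = (-5671 + 42604)/(-34833 - 48) = 36933/(-34881) = 36933*(-1/34881) = -12311/11627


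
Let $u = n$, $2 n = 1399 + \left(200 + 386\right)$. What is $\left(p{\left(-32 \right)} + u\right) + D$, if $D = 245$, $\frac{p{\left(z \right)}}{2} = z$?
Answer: $\frac{2347}{2} \approx 1173.5$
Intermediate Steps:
$p{\left(z \right)} = 2 z$
$n = \frac{1985}{2}$ ($n = \frac{1399 + \left(200 + 386\right)}{2} = \frac{1399 + 586}{2} = \frac{1}{2} \cdot 1985 = \frac{1985}{2} \approx 992.5$)
$u = \frac{1985}{2} \approx 992.5$
$\left(p{\left(-32 \right)} + u\right) + D = \left(2 \left(-32\right) + \frac{1985}{2}\right) + 245 = \left(-64 + \frac{1985}{2}\right) + 245 = \frac{1857}{2} + 245 = \frac{2347}{2}$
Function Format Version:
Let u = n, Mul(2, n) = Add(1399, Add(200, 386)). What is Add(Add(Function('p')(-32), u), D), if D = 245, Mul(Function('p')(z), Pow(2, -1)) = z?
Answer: Rational(2347, 2) ≈ 1173.5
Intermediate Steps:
Function('p')(z) = Mul(2, z)
n = Rational(1985, 2) (n = Mul(Rational(1, 2), Add(1399, Add(200, 386))) = Mul(Rational(1, 2), Add(1399, 586)) = Mul(Rational(1, 2), 1985) = Rational(1985, 2) ≈ 992.50)
u = Rational(1985, 2) ≈ 992.50
Add(Add(Function('p')(-32), u), D) = Add(Add(Mul(2, -32), Rational(1985, 2)), 245) = Add(Add(-64, Rational(1985, 2)), 245) = Add(Rational(1857, 2), 245) = Rational(2347, 2)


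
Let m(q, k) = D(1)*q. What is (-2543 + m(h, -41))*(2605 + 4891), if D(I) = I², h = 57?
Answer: -18635056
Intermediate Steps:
m(q, k) = q (m(q, k) = 1²*q = 1*q = q)
(-2543 + m(h, -41))*(2605 + 4891) = (-2543 + 57)*(2605 + 4891) = -2486*7496 = -18635056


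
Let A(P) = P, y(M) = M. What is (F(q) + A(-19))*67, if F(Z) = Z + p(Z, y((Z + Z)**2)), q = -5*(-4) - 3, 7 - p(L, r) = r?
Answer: -77117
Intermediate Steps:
p(L, r) = 7 - r
q = 17 (q = 20 - 3 = 17)
F(Z) = 7 + Z - 4*Z**2 (F(Z) = Z + (7 - (Z + Z)**2) = Z + (7 - (2*Z)**2) = Z + (7 - 4*Z**2) = 7 + Z - 4*Z**2)
(F(q) + A(-19))*67 = ((7 + 17 - 4*17**2) - 19)*67 = ((7 + 17 - 4*289) - 19)*67 = ((7 + 17 - 1156) - 19)*67 = (-1132 - 19)*67 = -1151*67 = -77117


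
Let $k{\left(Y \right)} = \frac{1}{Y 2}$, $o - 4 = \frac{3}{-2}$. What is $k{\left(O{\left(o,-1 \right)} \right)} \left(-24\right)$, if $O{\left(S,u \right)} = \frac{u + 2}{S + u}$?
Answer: $-18$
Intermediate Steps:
$o = \frac{5}{2}$ ($o = 4 + \frac{3}{-2} = 4 + 3 \left(- \frac{1}{2}\right) = 4 - \frac{3}{2} = \frac{5}{2} \approx 2.5$)
$O{\left(S,u \right)} = \frac{2 + u}{S + u}$
$k{\left(Y \right)} = \frac{1}{2 Y}$
$k{\left(O{\left(o,-1 \right)} \right)} \left(-24\right) = \frac{1}{2 \frac{2 - 1}{\frac{5}{2} - 1}} \left(-24\right) = \frac{1}{2 \frac{1}{\frac{3}{2}} \cdot 1} \left(-24\right) = \frac{1}{2 \cdot \frac{2}{3} \cdot 1} \left(-24\right) = \frac{1}{2 \cdot \frac{2}{3}} \left(-24\right) = \frac{1}{2} \cdot \frac{3}{2} \left(-24\right) = \frac{3}{4} \left(-24\right) = -18$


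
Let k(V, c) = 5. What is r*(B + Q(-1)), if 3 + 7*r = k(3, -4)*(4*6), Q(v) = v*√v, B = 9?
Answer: 1053/7 - 117*I/7 ≈ 150.43 - 16.714*I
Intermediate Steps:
Q(v) = v^(3/2)
r = 117/7 (r = -3/7 + (5*(4*6))/7 = -3/7 + (5*24)/7 = -3/7 + (⅐)*120 = -3/7 + 120/7 = 117/7 ≈ 16.714)
r*(B + Q(-1)) = 117*(9 + (-1)^(3/2))/7 = 117*(9 - I)/7 = 1053/7 - 117*I/7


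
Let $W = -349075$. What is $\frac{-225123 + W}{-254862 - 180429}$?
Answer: $\frac{574198}{435291} \approx 1.3191$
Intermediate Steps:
$\frac{-225123 + W}{-254862 - 180429} = \frac{-225123 - 349075}{-254862 - 180429} = - \frac{574198}{-435291} = \left(-574198\right) \left(- \frac{1}{435291}\right) = \frac{574198}{435291}$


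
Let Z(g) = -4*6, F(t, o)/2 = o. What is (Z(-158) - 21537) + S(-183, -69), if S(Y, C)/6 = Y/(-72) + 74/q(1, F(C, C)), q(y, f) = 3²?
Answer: -257957/12 ≈ -21496.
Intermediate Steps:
F(t, o) = 2*o
q(y, f) = 9
S(Y, C) = 148/3 - Y/12 (S(Y, C) = 6*(Y/(-72) + 74/9) = 6*(Y*(-1/72) + 74*(⅑)) = 6*(-Y/72 + 74/9) = 6*(74/9 - Y/72) = 148/3 - Y/12)
Z(g) = -24
(Z(-158) - 21537) + S(-183, -69) = (-24 - 21537) + (148/3 - 1/12*(-183)) = -21561 + (148/3 + 61/4) = -21561 + 775/12 = -257957/12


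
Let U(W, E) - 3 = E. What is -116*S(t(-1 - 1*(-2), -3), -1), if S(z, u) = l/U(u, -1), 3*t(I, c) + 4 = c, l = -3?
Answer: 174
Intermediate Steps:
U(W, E) = 3 + E
t(I, c) = -4/3 + c/3
S(z, u) = -3/2 (S(z, u) = -3/(3 - 1) = -3/2)
-116*S(t(-1 - 1*(-2), -3), -1) = -116*(-3/2) = 174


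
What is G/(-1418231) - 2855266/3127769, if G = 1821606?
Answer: -9746989531460/4435898956639 ≈ -2.1973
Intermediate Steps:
G/(-1418231) - 2855266/3127769 = 1821606/(-1418231) - 2855266/3127769 = 1821606*(-1/1418231) - 2855266*1/3127769 = -1821606/1418231 - 2855266/3127769 = -9746989531460/4435898956639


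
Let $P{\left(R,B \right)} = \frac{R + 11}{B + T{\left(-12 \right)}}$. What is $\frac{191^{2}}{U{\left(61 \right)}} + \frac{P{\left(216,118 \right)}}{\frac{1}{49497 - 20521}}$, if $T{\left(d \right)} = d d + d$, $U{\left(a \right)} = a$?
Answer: $\frac{205175461}{7625} \approx 26908.0$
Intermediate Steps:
$T{\left(d \right)} = d + d^{2}$ ($T{\left(d \right)} = d^{2} + d = d + d^{2}$)
$P{\left(R,B \right)} = \frac{11 + R}{132 + B}$ ($P{\left(R,B \right)} = \frac{R + 11}{B - 12 \left(1 - 12\right)} = \frac{11 + R}{B - -132} = \frac{11 + R}{B + 132} = \frac{11 + R}{132 + B}$)
$\frac{191^{2}}{U{\left(61 \right)}} + \frac{P{\left(216,118 \right)}}{\frac{1}{49497 - 20521}} = \frac{191^{2}}{61} + \frac{\frac{1}{132 + 118} \left(11 + 216\right)}{\frac{1}{49497 - 20521}} = 36481 \cdot \frac{1}{61} + \frac{\frac{1}{250} \cdot 227}{\frac{1}{28976}} = \frac{36481}{61} + \frac{1}{250} \cdot 227 \frac{1}{\frac{1}{28976}} = \frac{36481}{61} + \frac{227}{250} \cdot 28976 = \frac{36481}{61} + \frac{3288776}{125} = \frac{205175461}{7625}$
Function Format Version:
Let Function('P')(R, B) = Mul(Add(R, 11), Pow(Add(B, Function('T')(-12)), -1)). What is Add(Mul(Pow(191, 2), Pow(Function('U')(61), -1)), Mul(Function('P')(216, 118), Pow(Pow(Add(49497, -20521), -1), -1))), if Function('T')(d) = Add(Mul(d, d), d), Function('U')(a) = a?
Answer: Rational(205175461, 7625) ≈ 26908.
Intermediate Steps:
Function('T')(d) = Add(d, Pow(d, 2)) (Function('T')(d) = Add(Pow(d, 2), d) = Add(d, Pow(d, 2)))
Function('P')(R, B) = Mul(Pow(Add(132, B), -1), Add(11, R)) (Function('P')(R, B) = Mul(Add(R, 11), Pow(Add(B, Mul(-12, Add(1, -12))), -1)) = Mul(Add(11, R), Pow(Add(B, Mul(-12, -11)), -1)) = Mul(Add(11, R), Pow(Add(B, 132), -1)) = Mul(Add(11, R), Pow(Add(132, B), -1)) = Mul(Pow(Add(132, B), -1), Add(11, R)))
Add(Mul(Pow(191, 2), Pow(Function('U')(61), -1)), Mul(Function('P')(216, 118), Pow(Pow(Add(49497, -20521), -1), -1))) = Add(Mul(Pow(191, 2), Pow(61, -1)), Mul(Mul(Pow(Add(132, 118), -1), Add(11, 216)), Pow(Pow(Add(49497, -20521), -1), -1))) = Add(Mul(36481, Rational(1, 61)), Mul(Mul(Pow(250, -1), 227), Pow(Pow(28976, -1), -1))) = Add(Rational(36481, 61), Mul(Mul(Rational(1, 250), 227), Pow(Rational(1, 28976), -1))) = Add(Rational(36481, 61), Mul(Rational(227, 250), 28976)) = Add(Rational(36481, 61), Rational(3288776, 125)) = Rational(205175461, 7625)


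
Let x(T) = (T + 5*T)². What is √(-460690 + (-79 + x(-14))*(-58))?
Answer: 2*I*√216339 ≈ 930.25*I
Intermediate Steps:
x(T) = 36*T² (x(T) = (6*T)² = 36*T²)
√(-460690 + (-79 + x(-14))*(-58)) = √(-460690 + (-79 + 36*(-14)²)*(-58)) = √(-460690 + (-79 + 36*196)*(-58)) = √(-460690 + (-79 + 7056)*(-58)) = √(-460690 + 6977*(-58)) = √(-460690 - 404666) = √(-865356) = 2*I*√216339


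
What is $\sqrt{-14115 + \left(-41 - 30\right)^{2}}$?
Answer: $i \sqrt{9074} \approx 95.258 i$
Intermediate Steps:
$\sqrt{-14115 + \left(-41 - 30\right)^{2}} = \sqrt{-14115 + \left(-71\right)^{2}} = \sqrt{-14115 + 5041} = \sqrt{-9074} = i \sqrt{9074}$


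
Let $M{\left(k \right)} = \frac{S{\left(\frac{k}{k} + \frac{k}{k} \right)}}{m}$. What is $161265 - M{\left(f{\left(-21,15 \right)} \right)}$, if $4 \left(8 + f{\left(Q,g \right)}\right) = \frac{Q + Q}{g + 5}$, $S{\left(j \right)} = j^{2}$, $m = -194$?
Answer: $\frac{15642707}{97} \approx 1.6127 \cdot 10^{5}$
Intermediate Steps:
$f{\left(Q,g \right)} = -8 + \frac{Q}{2 \left(5 + g\right)}$ ($f{\left(Q,g \right)} = -8 + \frac{\left(Q + Q\right) \frac{1}{g + 5}}{4} = -8 + \frac{2 Q \frac{1}{5 + g}}{4} = -8 + \frac{Q}{2 \left(5 + g\right)}$)
$M{\left(k \right)} = - \frac{2}{97}$ ($M{\left(k \right)} = \frac{\left(\frac{k}{k} + \frac{k}{k}\right)^{2}}{-194} = \left(1 + 1\right)^{2} \left(- \frac{1}{194}\right) = 2^{2} \left(- \frac{1}{194}\right) = 4 \left(- \frac{1}{194}\right) = - \frac{2}{97}$)
$161265 - M{\left(f{\left(-21,15 \right)} \right)} = 161265 - - \frac{2}{97} = 161265 + \frac{2}{97} = \frac{15642707}{97}$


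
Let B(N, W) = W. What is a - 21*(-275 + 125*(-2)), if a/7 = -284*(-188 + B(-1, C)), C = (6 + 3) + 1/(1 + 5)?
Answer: 1099637/3 ≈ 3.6655e+5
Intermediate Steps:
C = 55/6 (C = 9 + 1/6 = 55/6 ≈ 9.1667)
a = 1066562/3 (a = 7*(-284*(-188 + 55/6)) = 7*(-284*(-1073/6)) = 7*(152366/3) = 1066562/3 ≈ 3.5552e+5)
a - 21*(-275 + 125*(-2)) = 1066562/3 - 21*(-275 + 125*(-2)) = 1066562/3 - 21*(-275 - 250) = 1066562/3 - 21*(-525) = 1066562/3 - 1*(-11025) = 1066562/3 + 11025 = 1099637/3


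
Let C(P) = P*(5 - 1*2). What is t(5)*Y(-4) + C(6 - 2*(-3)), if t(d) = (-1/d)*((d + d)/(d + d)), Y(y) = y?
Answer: 184/5 ≈ 36.800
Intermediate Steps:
t(d) = -1/d (t(d) = (-1/d)*((2*d)/((2*d))) = (-1/d)*((2*d)*(1/(2*d))) = -1/d*1 = -1/d)
C(P) = 3*P (C(P) = P*(5 - 2) = P*3 = 3*P)
t(5)*Y(-4) + C(6 - 2*(-3)) = -1/5*(-4) + 3*(6 - 2*(-3)) = -1*1/5*(-4) + 3*(6 + 6) = -1/5*(-4) + 3*12 = 4/5 + 36 = 184/5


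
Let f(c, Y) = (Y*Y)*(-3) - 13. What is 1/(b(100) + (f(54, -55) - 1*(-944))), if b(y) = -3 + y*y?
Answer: 1/1853 ≈ 0.00053967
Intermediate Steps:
f(c, Y) = -13 - 3*Y**2 (f(c, Y) = Y**2*(-3) - 13 = -3*Y**2 - 13 = -13 - 3*Y**2)
b(y) = -3 + y**2
1/(b(100) + (f(54, -55) - 1*(-944))) = 1/((-3 + 100**2) + ((-13 - 3*(-55)**2) - 1*(-944))) = 1/((-3 + 10000) + ((-13 - 3*3025) + 944)) = 1/(9997 + ((-13 - 9075) + 944)) = 1/(9997 + (-9088 + 944)) = 1/(9997 - 8144) = 1/1853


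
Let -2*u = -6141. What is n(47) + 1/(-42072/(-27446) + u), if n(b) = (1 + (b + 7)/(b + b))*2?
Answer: 12479912182/3962805705 ≈ 3.1493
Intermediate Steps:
u = 6141/2 (u = -½*(-6141) = 6141/2 ≈ 3070.5)
n(b) = 2 + (7 + b)/b (n(b) = (1 + (7 + b)/((2*b)))*2 = (1 + (7 + b)*(1/(2*b)))*2 = (1 + (7 + b)/(2*b))*2 = 2 + (7 + b)/b)
n(47) + 1/(-42072/(-27446) + u) = (3 + 7/47) + 1/(-42072/(-27446) + 6141/2) = (3 + 7*(1/47)) + 1/(-42072*(-1/27446) + 6141/2) = (3 + 7/47) + 1/(21036/13723 + 6141/2) = 148/47 + 1/(84315015/27446) = 148/47 + 27446/84315015 = 12479912182/3962805705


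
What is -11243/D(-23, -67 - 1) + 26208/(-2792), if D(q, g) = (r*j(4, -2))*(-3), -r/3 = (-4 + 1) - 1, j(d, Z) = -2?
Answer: -4159679/25128 ≈ -165.54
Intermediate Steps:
r = 12 (r = -3*((-4 + 1) - 1) = -3*(-3 - 1) = -3*(-4) = 12)
D(q, g) = 72 (D(q, g) = (12*(-2))*(-3) = -24*(-3) = 72)
-11243/D(-23, -67 - 1) + 26208/(-2792) = -11243/72 + 26208/(-2792) = -11243*1/72 + 26208*(-1/2792) = -11243/72 - 3276/349 = -4159679/25128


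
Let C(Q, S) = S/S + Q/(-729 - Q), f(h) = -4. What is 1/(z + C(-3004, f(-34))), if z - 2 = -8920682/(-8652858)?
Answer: 9842625975/26678560984 ≈ 0.36893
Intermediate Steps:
C(Q, S) = 1 + Q/(-729 - Q)
z = 13113199/4326429 (z = 2 - 8920682/(-8652858) = 2 - 8920682*(-1/8652858) = 2 + 4460341/4326429 = 13113199/4326429 ≈ 3.0310)
1/(z + C(-3004, f(-34))) = 1/(13113199/4326429 + 729/(729 - 3004)) = 1/(13113199/4326429 + 729/(-2275)) = 1/(13113199/4326429 + 729*(-1/2275)) = 1/(13113199/4326429 - 729/2275) = 1/(26678560984/9842625975) = 9842625975/26678560984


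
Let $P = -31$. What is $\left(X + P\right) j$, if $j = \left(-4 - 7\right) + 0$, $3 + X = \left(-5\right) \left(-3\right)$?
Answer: $209$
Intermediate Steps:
$X = 12$ ($X = -3 - -15 = -3 + 15 = 12$)
$j = -11$ ($j = -11 + 0 = -11$)
$\left(X + P\right) j = \left(12 - 31\right) \left(-11\right) = \left(-19\right) \left(-11\right) = 209$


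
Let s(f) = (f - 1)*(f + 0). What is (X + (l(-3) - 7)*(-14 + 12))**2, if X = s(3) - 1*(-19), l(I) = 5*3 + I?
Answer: 225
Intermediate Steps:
s(f) = f*(-1 + f) (s(f) = (-1 + f)*f = f*(-1 + f))
l(I) = 15 + I
X = 25 (X = 3*(-1 + 3) - 1*(-19) = 3*2 + 19 = 6 + 19 = 25)
(X + (l(-3) - 7)*(-14 + 12))**2 = (25 + ((15 - 3) - 7)*(-14 + 12))**2 = (25 + (12 - 7)*(-2))**2 = (25 + 5*(-2))**2 = (25 - 10)**2 = 15**2 = 225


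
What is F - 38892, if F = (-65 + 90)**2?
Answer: -38267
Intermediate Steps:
F = 625 (F = 25**2 = 625)
F - 38892 = 625 - 38892 = -38267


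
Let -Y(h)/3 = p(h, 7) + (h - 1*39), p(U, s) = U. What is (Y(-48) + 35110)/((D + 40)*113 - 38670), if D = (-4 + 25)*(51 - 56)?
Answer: -7103/9203 ≈ -0.77181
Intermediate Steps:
D = -105 (D = 21*(-5) = -105)
Y(h) = 117 - 6*h (Y(h) = -3*(h + (h - 1*39)) = -3*(h + (h - 39)) = -3*(h + (-39 + h)) = -3*(-39 + 2*h) = 117 - 6*h)
(Y(-48) + 35110)/((D + 40)*113 - 38670) = ((117 - 6*(-48)) + 35110)/((-105 + 40)*113 - 38670) = ((117 + 288) + 35110)/(-65*113 - 38670) = (405 + 35110)/(-7345 - 38670) = 35515/(-46015) = 35515*(-1/46015) = -7103/9203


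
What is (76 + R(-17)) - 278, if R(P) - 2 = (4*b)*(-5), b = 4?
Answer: -280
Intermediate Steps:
R(P) = -78 (R(P) = 2 + (4*4)*(-5) = 2 + 16*(-5) = 2 - 80 = -78)
(76 + R(-17)) - 278 = (76 - 78) - 278 = -2 - 278 = -280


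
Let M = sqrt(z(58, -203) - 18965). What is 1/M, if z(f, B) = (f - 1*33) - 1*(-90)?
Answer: -I*sqrt(754)/3770 ≈ -0.0072836*I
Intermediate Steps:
z(f, B) = 57 + f (z(f, B) = (f - 33) + 90 = (-33 + f) + 90 = 57 + f)
M = 5*I*sqrt(754) (M = sqrt((57 + 58) - 18965) = sqrt(115 - 18965) = sqrt(-18850) = 5*I*sqrt(754) ≈ 137.3*I)
1/M = 1/(5*I*sqrt(754)) = -I*sqrt(754)/3770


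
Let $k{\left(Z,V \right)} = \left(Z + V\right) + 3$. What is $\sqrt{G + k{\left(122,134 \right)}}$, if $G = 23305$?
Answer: $2 \sqrt{5891} \approx 153.51$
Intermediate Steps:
$k{\left(Z,V \right)} = 3 + V + Z$ ($k{\left(Z,V \right)} = \left(V + Z\right) + 3 = 3 + V + Z$)
$\sqrt{G + k{\left(122,134 \right)}} = \sqrt{23305 + \left(3 + 134 + 122\right)} = \sqrt{23305 + 259} = \sqrt{23564} = 2 \sqrt{5891}$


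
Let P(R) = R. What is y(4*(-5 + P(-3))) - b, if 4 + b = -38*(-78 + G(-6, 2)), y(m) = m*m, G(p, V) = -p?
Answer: -1708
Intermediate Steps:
y(m) = m²
b = 2732 (b = -4 - 38*(-78 - 1*(-6)) = -4 - 38*(-78 + 6) = -4 - 38*(-72) = -4 + 2736 = 2732)
y(4*(-5 + P(-3))) - b = (4*(-5 - 3))² - 1*2732 = (4*(-8))² - 2732 = (-32)² - 2732 = 1024 - 2732 = -1708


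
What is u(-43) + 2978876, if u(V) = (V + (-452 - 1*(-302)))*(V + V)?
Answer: 2995474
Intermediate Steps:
u(V) = 2*V*(-150 + V) (u(V) = (V + (-452 + 302))*(2*V) = (V - 150)*(2*V) = (-150 + V)*(2*V) = 2*V*(-150 + V))
u(-43) + 2978876 = 2*(-43)*(-150 - 43) + 2978876 = 2*(-43)*(-193) + 2978876 = 16598 + 2978876 = 2995474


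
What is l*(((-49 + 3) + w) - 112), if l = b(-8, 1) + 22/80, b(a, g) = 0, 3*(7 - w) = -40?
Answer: -4543/120 ≈ -37.858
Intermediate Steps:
w = 61/3 (w = 7 - ⅓*(-40) = 7 + 40/3 = 61/3 ≈ 20.333)
l = 11/40 (l = 0 + 22/80 = 0 + 22*(1/80) = 0 + 11/40 = 11/40 ≈ 0.27500)
l*(((-49 + 3) + w) - 112) = 11*(((-49 + 3) + 61/3) - 112)/40 = 11*((-46 + 61/3) - 112)/40 = 11*(-77/3 - 112)/40 = (11/40)*(-413/3) = -4543/120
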